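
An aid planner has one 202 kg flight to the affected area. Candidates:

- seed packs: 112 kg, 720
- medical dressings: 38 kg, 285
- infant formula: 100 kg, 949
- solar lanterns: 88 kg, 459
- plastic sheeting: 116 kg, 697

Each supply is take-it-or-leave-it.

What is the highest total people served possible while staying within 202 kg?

1408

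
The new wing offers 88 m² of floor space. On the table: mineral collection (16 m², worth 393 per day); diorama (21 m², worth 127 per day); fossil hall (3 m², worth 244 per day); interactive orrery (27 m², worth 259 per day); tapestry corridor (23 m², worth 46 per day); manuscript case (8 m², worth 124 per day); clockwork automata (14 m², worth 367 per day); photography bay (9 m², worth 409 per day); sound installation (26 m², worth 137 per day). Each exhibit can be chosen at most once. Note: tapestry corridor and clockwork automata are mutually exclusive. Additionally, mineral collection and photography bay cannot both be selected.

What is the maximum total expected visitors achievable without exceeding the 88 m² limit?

By expected visitors per m²: fossil hall 81.33, photography bay 45.44, clockwork automata 26.21 lead.
Taking fossil hall + interactive orrery + manuscript case + clockwork automata + photography bay + sound installation: 87 m² used, 1540 in expected visitors.

1540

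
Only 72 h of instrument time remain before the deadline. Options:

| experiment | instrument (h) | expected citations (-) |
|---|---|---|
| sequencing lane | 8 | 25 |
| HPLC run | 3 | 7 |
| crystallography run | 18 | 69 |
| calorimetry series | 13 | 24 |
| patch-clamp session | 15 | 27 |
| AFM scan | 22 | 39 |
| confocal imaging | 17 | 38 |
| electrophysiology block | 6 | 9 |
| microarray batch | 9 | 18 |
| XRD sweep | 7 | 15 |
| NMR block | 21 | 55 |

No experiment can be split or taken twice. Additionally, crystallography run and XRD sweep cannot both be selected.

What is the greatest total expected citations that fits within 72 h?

198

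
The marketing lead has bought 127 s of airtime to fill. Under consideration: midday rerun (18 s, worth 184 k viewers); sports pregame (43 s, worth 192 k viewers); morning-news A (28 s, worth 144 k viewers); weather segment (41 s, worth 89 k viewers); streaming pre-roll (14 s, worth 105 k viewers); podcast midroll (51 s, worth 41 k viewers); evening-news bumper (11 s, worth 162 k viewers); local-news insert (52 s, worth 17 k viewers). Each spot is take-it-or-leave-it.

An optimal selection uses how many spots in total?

5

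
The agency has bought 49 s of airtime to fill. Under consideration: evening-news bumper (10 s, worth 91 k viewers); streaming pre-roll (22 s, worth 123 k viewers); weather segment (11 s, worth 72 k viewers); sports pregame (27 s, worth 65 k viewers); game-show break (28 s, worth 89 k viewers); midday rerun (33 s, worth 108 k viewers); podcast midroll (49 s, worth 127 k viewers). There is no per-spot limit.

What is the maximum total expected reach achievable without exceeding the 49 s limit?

364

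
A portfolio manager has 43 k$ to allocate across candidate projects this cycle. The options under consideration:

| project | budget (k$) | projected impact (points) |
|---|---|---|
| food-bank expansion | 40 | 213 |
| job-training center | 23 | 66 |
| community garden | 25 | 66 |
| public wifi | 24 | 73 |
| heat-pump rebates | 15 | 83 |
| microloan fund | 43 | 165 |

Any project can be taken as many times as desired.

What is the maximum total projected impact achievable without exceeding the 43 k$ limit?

Filling by ratio: 2×heat-pump rebates for 166, with 13 k$ left unused.
The 30 k$ tied up in 2×heat-pump rebates is better spent on food-bank expansion — total rises to 213 (40 k$).

213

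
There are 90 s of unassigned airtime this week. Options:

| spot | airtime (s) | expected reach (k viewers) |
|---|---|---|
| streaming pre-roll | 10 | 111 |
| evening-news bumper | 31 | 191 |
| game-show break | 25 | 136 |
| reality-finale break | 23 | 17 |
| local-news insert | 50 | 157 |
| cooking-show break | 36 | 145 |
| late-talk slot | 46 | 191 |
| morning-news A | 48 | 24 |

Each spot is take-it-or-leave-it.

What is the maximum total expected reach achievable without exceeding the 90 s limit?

493

Taking the top-ratio spots first gives streaming pre-roll + evening-news bumper + game-show break + reality-finale break for 455 (89 s).
Dropping game-show break and reality-finale break frees 48 s; slotting in late-talk slot (46 s) lifts the total to 493 at 87 s.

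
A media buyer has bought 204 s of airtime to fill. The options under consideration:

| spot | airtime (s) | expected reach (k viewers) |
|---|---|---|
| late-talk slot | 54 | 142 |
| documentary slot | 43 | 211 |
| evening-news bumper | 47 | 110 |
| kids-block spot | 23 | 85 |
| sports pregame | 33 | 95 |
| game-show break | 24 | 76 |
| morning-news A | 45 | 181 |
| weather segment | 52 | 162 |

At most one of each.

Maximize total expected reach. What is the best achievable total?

734

Ranking by ratio (expected reach/s): documentary slot 4.91, morning-news A 4.02, kids-block spot 3.70.
Taking the top-ratio spots first gives documentary slot + kids-block spot + game-show break + morning-news A + weather segment for 715 (187 s).
The 24 s tied up in game-show break is better spent on sports pregame — total rises to 734 (196 s).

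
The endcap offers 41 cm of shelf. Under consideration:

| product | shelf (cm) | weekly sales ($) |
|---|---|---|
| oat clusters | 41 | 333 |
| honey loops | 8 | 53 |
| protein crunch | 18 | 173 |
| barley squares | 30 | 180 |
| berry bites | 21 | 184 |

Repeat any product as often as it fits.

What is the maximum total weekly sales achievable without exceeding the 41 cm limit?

Taking the top-ratio products first gives 2×protein crunch for 346 (36 cm).
Replace protein crunch with berry bites: the trade gains 11 net, giving 357 at 39 cm.
That's the maximum — no swap from here does better than 357.

357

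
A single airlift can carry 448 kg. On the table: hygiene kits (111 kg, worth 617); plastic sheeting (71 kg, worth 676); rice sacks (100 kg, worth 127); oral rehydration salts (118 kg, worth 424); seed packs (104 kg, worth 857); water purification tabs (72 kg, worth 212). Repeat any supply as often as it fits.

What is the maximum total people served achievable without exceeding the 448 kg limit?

6×plastic sheeting uses 426 of the 448 kg and totals 4056.

4056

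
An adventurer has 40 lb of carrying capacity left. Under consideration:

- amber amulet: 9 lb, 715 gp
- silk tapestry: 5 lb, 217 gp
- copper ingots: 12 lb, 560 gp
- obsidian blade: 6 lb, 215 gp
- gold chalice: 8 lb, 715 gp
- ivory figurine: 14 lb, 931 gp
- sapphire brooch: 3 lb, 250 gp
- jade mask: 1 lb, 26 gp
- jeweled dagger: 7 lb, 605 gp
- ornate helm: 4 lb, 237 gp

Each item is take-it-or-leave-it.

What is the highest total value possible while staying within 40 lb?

2992

By value per lb: gold chalice 89.38, jeweled dagger 86.43, sapphire brooch 83.33, amber amulet 79.44 lead.
The ratio heuristic lands on amber amulet + silk tapestry + gold chalice + sapphire brooch + jade mask + jeweled dagger + ornate helm (2765) but leaves 3 lb idle.
The 12 lb tied up in silk tapestry and sapphire brooch and ornate helm is better spent on ivory figurine — total rises to 2992 (39 lb).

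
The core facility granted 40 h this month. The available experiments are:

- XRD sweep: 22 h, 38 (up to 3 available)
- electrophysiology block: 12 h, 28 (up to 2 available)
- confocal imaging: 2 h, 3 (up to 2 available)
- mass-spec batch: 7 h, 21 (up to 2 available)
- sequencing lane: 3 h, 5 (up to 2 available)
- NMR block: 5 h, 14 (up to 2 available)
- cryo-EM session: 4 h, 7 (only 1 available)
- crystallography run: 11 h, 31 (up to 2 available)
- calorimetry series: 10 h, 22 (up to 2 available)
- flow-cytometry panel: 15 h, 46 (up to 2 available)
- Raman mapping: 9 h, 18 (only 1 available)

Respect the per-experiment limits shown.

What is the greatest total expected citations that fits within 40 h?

120

Ranking by ratio (expected citations/h): flow-cytometry panel 3.07, mass-spec batch 3.00, crystallography run 2.82, NMR block 2.80.
Taking the top-ratio experiments first gives mass-spec batch + sequencing lane + 2×flow-cytometry panel for 118 (40 h).
Dropping mass-spec batch and sequencing lane frees 10 h; slotting in 2×NMR block (10 h) lifts the total to 120 at 40 h.
Nothing else within 40 h beats 120.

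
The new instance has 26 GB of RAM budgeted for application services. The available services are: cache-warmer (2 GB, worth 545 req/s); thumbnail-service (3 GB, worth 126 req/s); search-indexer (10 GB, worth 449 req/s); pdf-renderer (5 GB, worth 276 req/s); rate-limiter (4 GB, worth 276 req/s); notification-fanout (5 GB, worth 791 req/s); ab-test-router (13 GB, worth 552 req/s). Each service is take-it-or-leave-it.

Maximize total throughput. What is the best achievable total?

2337

Density check — cache-warmer 272.50, notification-fanout 158.20, rate-limiter 69.00 are the best per GB.
Best packing: cache-warmer + search-indexer + pdf-renderer + rate-limiter + notification-fanout — 26 GB, 2337 total.
The closest alternative, cache-warmer + thumbnail-service + search-indexer + pdf-renderer + notification-fanout, reaches only 2187.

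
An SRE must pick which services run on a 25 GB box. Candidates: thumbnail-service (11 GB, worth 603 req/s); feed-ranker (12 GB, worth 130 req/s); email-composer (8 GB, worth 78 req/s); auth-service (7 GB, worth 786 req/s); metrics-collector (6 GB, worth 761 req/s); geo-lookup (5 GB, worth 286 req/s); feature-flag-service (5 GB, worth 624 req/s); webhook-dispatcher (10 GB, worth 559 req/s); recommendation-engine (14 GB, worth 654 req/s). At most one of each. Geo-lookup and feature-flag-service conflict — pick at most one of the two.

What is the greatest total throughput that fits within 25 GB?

2171

Density check — metrics-collector 126.83, feature-flag-service 124.80, auth-service 112.29, geo-lookup 57.20 are the best per GB.
Best packing: auth-service + metrics-collector + feature-flag-service — 18 GB, 2171 total.
An exhaustive check of the 512 subsets confirms 2171.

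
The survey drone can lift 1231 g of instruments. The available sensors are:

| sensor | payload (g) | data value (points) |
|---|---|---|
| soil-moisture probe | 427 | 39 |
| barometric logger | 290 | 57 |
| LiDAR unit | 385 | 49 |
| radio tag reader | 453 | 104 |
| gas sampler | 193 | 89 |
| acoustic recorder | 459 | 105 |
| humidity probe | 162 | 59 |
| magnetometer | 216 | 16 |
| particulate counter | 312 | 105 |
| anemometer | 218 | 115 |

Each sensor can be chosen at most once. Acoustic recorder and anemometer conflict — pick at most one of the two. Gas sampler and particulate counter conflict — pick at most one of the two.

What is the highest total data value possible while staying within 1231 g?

383

Radio tag reader + humidity probe + particulate counter + anemometer uses 1145 of the 1231 g and totals 383.
Runner-up radio tag reader + gas sampler + humidity probe + anemometer tops out at 367.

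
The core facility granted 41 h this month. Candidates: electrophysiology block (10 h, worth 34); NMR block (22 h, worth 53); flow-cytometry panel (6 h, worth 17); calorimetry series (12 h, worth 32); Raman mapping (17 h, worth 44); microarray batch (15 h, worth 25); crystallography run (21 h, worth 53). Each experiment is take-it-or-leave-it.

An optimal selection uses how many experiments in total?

Optimal total is 110.
electrophysiology block + calorimetry series + Raman mapping hits 110 at 39 h.
Any selection reaching 110 contains exactly 3 experiments.

3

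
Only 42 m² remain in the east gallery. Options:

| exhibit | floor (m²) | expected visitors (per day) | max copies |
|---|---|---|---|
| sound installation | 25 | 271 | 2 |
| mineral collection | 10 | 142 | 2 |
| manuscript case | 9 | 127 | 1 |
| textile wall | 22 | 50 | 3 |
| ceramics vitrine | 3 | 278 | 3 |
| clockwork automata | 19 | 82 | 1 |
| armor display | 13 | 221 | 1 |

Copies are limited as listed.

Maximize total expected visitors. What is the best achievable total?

1339

Density check — ceramics vitrine 92.67, armor display 17.00, mineral collection 14.20, manuscript case 14.11 are the best per m².
Best packing: 2×mineral collection + 3×ceramics vitrine + armor display — 42 m², 1339 total.
Nothing else within 42 m² beats 1339.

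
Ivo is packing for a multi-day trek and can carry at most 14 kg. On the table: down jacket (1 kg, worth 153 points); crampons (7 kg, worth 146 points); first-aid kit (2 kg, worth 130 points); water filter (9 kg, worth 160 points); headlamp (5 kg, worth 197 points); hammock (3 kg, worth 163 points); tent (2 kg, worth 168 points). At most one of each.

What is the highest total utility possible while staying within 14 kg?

Density check — down jacket 153.00, tent 84.00, first-aid kit 65.00 are the best per kg.
Down jacket + first-aid kit + headlamp + hammock + tent uses 13 of the 14 kg and totals 811.
The spare 1 kg is too small for any remaining item, and no exchange beats 811.

811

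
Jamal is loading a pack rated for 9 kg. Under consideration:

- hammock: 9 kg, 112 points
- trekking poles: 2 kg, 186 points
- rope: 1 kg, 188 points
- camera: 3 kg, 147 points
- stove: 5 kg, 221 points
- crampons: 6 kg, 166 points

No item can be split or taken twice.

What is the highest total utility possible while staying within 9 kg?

Ranking by ratio (utility/kg): rope 188.00, trekking poles 93.00, camera 49.00, stove 44.20.
Filling by ratio: trekking poles + rope + camera for 521, with 3 kg left unused.
The 3 kg tied up in camera is better spent on stove — total rises to 595 (8 kg).
That's the maximum — no swap from here does better than 595.

595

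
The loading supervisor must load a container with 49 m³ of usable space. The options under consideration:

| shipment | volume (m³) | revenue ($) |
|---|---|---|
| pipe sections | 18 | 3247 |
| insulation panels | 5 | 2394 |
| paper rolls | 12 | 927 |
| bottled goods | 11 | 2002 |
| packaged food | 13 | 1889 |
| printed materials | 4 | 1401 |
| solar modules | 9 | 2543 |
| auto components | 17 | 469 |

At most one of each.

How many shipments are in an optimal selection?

5

Best achievable revenue is 11587.
pipe sections + insulation panels + bottled goods + printed materials + solar modules hits 11587 at 47 m³.
Every optimal selection uses 5 shipments.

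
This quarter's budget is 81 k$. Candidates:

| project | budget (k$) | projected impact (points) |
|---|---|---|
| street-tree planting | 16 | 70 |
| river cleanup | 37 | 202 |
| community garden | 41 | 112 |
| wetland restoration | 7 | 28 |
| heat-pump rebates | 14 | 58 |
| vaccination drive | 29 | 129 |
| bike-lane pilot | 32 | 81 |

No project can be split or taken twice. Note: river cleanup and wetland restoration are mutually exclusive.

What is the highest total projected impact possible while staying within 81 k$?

389

Ranking by ratio (projected impact/k$): river cleanup 5.46, vaccination drive 4.45, street-tree planting 4.38, heat-pump rebates 4.14.
River cleanup + heat-pump rebates + vaccination drive uses 80 of the 81 k$ and totals 389.
No other feasible combination exceeds 389.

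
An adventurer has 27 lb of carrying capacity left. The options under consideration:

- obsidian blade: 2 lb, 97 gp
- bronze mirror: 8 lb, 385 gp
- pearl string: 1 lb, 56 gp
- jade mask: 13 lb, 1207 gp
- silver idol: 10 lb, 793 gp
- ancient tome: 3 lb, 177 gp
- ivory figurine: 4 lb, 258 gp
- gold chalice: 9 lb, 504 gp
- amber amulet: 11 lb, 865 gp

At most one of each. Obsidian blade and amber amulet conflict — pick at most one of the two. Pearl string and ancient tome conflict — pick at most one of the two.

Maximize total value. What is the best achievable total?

Best packing: jade mask + silver idol + ivory figurine — 27 lb, 2258 total.
Runner-up jade mask + ancient tome + amber amulet tops out at 2249.

2258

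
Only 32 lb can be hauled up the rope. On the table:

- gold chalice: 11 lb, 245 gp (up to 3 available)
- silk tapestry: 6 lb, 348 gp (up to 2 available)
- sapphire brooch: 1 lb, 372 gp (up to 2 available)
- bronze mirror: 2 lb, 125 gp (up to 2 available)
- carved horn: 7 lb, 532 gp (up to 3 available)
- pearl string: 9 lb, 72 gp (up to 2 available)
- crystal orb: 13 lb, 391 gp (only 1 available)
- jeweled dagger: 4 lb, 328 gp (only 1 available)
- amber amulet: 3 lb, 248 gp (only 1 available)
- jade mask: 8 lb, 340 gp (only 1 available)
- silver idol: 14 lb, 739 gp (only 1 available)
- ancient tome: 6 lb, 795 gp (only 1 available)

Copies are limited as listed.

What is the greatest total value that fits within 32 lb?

Filling by ratio: 2×sapphire brooch + bronze mirror + 2×carved horn + jeweled dagger + amber amulet + ancient tome for 3304, with 1 lb left unused.
The 6 lb tied up in bronze mirror and jeweled dagger is better spent on carved horn — total rises to 3383 (32 lb).

3383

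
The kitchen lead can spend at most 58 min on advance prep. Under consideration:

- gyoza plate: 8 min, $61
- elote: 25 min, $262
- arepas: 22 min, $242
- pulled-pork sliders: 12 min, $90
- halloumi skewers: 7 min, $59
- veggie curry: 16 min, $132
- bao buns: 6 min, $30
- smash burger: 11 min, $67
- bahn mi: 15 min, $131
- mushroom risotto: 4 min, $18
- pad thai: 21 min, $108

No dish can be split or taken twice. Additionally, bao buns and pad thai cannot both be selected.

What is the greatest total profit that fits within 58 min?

581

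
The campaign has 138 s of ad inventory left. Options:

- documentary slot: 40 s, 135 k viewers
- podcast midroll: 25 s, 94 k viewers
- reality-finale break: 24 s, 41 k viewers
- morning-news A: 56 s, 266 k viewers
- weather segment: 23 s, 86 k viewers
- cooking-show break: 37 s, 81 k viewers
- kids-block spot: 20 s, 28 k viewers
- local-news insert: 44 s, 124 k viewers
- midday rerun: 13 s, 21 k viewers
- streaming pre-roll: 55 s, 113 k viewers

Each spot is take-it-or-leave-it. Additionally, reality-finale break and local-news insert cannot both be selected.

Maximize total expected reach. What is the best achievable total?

Taking the top-ratio spots first gives podcast midroll + reality-finale break + morning-news A + weather segment for 487 (128 s).
Dropping reality-finale break and weather segment frees 47 s; slotting in documentary slot + midday rerun (53 s) lifts the total to 516 at 134 s.
Nothing else feasible within 138 s beats 516.

516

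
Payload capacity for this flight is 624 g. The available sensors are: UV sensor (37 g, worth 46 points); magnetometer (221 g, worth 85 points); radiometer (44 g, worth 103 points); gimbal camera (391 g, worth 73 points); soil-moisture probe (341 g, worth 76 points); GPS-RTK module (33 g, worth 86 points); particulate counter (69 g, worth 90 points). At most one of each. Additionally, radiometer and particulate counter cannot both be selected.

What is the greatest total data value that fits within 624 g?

UV sensor + magnetometer + radiometer + GPS-RTK module uses 335 of the 624 g and totals 320.
Next best is UV sensor + radiometer + soil-moisture probe + GPS-RTK module at 311 (455 g) — short by 9.

320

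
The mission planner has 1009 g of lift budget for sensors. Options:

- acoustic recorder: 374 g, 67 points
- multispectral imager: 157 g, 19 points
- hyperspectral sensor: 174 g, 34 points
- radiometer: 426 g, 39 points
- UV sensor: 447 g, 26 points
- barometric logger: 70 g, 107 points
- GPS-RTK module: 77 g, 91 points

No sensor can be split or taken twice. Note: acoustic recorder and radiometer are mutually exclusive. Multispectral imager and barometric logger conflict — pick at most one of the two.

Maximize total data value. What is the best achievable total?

299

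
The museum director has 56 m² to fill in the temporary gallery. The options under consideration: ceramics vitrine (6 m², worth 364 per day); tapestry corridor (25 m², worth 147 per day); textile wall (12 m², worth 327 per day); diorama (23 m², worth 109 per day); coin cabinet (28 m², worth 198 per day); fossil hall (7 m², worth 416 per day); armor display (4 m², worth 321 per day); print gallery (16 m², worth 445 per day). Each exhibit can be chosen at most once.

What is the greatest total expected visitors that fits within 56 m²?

Ranking by ratio (expected visitors/m²): armor display 80.25, ceramics vitrine 60.67, fossil hall 59.43, print gallery 27.81.
The ratio ordering already packs tightly: ceramics vitrine + textile wall + fossil hall + armor display + print gallery, 45 m², 1873.
An exhaustive check of the 256 subsets confirms 1873.

1873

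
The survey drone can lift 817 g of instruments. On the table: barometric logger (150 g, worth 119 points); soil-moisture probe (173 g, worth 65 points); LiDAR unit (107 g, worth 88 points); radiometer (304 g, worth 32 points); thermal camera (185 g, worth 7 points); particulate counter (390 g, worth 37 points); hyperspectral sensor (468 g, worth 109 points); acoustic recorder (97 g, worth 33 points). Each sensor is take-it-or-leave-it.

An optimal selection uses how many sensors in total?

3

The maximum data value within 817 g is 316.
barometric logger + LiDAR unit + hyperspectral sensor hits 316 at 725 g.
Any selection reaching 316 contains exactly 3 sensors.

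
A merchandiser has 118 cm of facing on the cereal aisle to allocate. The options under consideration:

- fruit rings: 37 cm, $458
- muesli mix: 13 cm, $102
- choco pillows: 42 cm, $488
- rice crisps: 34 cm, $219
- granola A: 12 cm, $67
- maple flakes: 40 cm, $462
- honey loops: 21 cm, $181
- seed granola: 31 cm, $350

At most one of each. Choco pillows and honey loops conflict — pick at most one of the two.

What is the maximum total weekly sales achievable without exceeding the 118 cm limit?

1300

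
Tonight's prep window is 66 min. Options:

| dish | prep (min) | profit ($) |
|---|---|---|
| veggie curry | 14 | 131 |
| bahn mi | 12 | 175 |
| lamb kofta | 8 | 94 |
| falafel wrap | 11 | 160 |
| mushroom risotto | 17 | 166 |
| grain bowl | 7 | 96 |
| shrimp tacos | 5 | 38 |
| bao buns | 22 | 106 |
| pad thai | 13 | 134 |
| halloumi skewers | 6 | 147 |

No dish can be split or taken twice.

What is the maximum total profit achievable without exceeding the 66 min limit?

878

Density check — halloumi skewers 24.50, bahn mi 14.58, falafel wrap 14.55 are the best per min.
Filling by ratio: bahn mi + lamb kofta + falafel wrap + grain bowl + shrimp tacos + pad thai + halloumi skewers for 844, with 4 min left unused.
Dropping lamb kofta and shrimp tacos frees 13 min; slotting in mushroom risotto (17 min) lifts the total to 878 at 66 min.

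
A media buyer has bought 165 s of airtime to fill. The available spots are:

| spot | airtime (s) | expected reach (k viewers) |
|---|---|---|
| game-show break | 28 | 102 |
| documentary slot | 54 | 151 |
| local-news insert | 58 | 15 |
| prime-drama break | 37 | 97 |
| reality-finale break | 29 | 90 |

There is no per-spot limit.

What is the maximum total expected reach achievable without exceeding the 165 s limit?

The ratio ordering already packs tightly: 5×game-show break, 140 s, 510.
The spare 25 s is too small for any remaining spot, and no exchange beats 510.

510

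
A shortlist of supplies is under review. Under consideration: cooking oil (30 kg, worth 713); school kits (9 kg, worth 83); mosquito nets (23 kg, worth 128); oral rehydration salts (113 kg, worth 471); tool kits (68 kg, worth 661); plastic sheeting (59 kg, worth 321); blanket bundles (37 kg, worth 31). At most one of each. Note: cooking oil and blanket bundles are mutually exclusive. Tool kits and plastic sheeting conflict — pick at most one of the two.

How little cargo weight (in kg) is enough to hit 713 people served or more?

30

Look for the lowest-cargo combination reaching 713.
cooking oil reaches 713 using 30 kg.
Any bundle with less than 30 kg falls short of 713.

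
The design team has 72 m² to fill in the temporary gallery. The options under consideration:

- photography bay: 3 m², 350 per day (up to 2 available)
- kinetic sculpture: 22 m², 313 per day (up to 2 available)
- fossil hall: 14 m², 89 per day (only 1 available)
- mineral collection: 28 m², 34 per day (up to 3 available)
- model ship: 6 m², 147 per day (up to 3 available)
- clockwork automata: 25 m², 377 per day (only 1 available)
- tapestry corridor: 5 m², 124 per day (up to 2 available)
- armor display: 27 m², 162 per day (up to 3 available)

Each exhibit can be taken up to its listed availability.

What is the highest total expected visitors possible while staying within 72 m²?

By expected visitors per m²: photography bay 116.67, tapestry corridor 24.80, model ship 24.50, clockwork automata 15.08 lead.
A density-first pass picks 2×photography bay + 3×model ship + clockwork automata + 2×tapestry corridor — 1766 at 59 m².
Dropping model ship and clockwork automata frees 31 m²; slotting in 2×kinetic sculpture (44 m²) lifts the total to 1868 at 72 m².

1868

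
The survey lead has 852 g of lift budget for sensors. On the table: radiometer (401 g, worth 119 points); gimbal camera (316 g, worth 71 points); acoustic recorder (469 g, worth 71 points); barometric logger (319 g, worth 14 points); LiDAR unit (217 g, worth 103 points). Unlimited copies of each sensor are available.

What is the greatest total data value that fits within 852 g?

325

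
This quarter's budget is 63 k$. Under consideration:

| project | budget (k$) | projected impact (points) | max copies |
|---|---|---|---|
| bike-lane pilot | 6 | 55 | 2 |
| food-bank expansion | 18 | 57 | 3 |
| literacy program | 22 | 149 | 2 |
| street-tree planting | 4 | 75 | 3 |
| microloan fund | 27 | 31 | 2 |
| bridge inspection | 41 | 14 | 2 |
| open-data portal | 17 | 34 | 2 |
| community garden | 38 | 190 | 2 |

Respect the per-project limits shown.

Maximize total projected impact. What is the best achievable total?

578

A density-first pass picks 2×bike-lane pilot + literacy program + 3×street-tree planting + open-data portal — 518 at 63 k$.
Dropping bike-lane pilot and open-data portal frees 23 k$; slotting in literacy program (22 k$) lifts the total to 578 at 62 k$.
No other feasible combination exceeds 578.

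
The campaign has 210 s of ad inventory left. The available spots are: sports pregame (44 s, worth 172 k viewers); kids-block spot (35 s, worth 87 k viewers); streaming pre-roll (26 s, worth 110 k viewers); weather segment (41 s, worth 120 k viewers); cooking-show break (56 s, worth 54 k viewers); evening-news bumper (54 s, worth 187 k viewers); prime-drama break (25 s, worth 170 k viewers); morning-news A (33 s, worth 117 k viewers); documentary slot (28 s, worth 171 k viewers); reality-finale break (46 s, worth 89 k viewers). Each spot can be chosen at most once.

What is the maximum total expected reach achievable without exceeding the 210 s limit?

927

Density check — prime-drama break 6.80, documentary slot 6.11, streaming pre-roll 4.23, sports pregame 3.91 are the best per s.
Sports pregame + streaming pre-roll + evening-news bumper + prime-drama break + morning-news A + documentary slot uses 210 of the 210 s and totals 927.
Nothing else within 210 s beats 927.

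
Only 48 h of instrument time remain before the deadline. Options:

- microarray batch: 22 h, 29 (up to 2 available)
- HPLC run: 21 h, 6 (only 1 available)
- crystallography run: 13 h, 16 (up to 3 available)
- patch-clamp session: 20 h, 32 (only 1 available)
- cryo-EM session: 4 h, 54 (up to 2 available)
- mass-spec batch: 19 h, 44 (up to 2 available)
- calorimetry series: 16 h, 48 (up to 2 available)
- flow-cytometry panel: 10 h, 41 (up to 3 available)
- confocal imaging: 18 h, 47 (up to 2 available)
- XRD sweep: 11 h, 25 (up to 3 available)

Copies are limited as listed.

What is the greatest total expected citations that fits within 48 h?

238

Ranking by ratio (expected citations/h): cryo-EM session 13.50, flow-cytometry panel 4.10, calorimetry series 3.00, confocal imaging 2.61.
Filling by ratio: 2×cryo-EM session + 3×flow-cytometry panel for 231, with 10 h left unused.
The 10 h tied up in flow-cytometry panel is better spent on calorimetry series — total rises to 238 (44 h).
That's the maximum — no swap from here does better than 238.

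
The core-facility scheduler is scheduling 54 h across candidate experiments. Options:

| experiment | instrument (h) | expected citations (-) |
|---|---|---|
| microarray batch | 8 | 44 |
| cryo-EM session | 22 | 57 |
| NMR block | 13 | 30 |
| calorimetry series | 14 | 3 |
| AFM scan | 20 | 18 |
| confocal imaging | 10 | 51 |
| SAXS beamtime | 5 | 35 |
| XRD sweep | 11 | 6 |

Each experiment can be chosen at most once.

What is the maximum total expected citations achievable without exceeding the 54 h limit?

187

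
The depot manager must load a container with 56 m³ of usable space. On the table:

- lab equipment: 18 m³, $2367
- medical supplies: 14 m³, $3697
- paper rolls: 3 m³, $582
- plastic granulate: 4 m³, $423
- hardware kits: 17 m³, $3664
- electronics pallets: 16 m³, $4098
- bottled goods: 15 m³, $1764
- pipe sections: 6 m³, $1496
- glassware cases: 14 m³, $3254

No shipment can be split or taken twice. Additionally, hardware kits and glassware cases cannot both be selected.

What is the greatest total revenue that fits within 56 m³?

13537

A density-first pass picks medical supplies + paper rolls + electronics pallets + pipe sections + glassware cases — 13127 at 53 m³.
Dropping glassware cases frees 14 m³; slotting in hardware kits (17 m³) lifts the total to 13537 at 56 m³.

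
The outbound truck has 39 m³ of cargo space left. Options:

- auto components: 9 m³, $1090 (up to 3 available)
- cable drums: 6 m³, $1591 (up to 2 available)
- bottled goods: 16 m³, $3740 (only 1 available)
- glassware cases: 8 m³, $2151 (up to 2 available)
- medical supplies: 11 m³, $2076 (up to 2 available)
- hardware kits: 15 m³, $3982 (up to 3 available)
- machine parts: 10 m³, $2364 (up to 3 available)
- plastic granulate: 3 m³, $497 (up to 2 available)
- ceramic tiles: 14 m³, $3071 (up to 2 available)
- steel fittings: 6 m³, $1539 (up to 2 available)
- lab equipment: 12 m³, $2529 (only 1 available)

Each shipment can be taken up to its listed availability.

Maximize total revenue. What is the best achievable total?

Filling by ratio: cable drums + 2×glassware cases + hardware kits for 9875, with 2 m³ left unused.
Replace 2×glassware cases with cable drums + 2×steel fittings: the trade gains 367 net, giving 10242 at 39 m³.

10242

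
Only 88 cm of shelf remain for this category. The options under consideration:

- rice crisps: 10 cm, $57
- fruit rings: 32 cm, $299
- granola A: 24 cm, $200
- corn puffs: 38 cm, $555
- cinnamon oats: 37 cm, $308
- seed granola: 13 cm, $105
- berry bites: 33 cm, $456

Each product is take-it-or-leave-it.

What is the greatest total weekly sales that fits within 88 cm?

Best packing: corn puffs + seed granola + berry bites — 84 cm, 1116 total.
The closest alternative, rice crisps + corn puffs + berry bites, reaches only 1068.

1116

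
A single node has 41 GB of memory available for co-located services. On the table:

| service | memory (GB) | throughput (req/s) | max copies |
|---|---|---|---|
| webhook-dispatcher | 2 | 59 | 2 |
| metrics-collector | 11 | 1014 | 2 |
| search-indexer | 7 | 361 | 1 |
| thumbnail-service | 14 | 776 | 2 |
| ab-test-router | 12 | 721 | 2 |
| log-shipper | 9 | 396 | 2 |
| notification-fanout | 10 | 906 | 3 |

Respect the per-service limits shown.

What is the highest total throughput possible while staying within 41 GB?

3732

Density check — metrics-collector 92.18, notification-fanout 90.60, ab-test-router 60.08 are the best per GB.
A density-first pass picks webhook-dispatcher + 2×metrics-collector + search-indexer + notification-fanout — 3354 at 41 GB.
Replace webhook-dispatcher and metrics-collector and search-indexer with 2×notification-fanout: the trade gains 378 net, giving 3732 at 41 GB.
That's the maximum — no swap from here does better than 3732.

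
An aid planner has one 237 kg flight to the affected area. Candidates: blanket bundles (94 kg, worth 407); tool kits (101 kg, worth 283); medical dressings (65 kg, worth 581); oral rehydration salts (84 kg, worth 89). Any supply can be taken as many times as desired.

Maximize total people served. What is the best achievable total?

1743

Ranking by ratio (people served/kg): medical dressings 8.94, blanket bundles 4.33, tool kits 2.80.
Taking 3×medical dressings: 195 kg used, 1743 in people served.
Every other selection either busts 237 kg or fails to beat 1743.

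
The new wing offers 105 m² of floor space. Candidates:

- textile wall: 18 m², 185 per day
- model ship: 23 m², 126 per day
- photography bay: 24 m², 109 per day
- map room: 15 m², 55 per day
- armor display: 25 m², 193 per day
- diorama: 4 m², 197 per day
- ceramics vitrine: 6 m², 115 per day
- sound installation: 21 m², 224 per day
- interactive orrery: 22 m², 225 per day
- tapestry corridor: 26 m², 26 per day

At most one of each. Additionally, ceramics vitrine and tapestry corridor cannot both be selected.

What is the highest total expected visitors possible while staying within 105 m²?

1139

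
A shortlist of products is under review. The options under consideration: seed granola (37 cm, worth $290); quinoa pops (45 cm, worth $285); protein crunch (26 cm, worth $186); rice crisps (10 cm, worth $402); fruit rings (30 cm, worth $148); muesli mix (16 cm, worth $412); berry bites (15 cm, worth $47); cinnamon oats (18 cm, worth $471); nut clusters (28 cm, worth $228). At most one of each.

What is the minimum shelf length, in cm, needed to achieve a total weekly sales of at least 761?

26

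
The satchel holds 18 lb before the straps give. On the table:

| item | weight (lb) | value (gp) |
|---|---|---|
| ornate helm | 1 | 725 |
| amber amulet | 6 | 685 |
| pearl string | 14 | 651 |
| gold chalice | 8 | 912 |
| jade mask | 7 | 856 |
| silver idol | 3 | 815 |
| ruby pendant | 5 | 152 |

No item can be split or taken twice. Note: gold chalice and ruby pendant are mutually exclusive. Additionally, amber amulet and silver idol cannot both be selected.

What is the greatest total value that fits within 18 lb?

2583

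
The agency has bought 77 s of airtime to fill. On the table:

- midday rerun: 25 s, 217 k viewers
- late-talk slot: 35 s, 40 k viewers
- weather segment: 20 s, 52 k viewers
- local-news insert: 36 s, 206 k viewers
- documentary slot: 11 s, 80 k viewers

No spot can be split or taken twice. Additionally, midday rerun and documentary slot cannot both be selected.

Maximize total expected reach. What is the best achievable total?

423

Best packing: midday rerun + local-news insert — 61 s, 423 total.
Runner-up weather segment + local-news insert + documentary slot tops out at 338.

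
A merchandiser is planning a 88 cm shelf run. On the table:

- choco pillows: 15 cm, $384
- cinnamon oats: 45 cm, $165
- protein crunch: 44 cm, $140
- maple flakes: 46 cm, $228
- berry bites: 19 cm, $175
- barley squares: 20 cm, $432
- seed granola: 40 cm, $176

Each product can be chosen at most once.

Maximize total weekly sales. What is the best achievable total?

Ranking by ratio (weekly sales/cm): choco pillows 25.60, barley squares 21.60, berry bites 9.21.
Filling by ratio: choco pillows + berry bites + barley squares for 991, with 34 cm left unused.
Replace berry bites with maple flakes: the trade gains 53 net, giving 1044 at 81 cm.
Nothing else within 88 cm beats 1044.

1044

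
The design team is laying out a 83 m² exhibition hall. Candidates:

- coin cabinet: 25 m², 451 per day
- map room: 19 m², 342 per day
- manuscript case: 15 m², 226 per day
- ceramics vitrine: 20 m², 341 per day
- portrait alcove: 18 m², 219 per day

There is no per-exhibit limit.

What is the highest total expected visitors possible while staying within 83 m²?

1477

Filling by ratio: 3×coin cabinet for 1353, with 8 m² left unused.
Dropping 2×coin cabinet frees 50 m²; slotting in 3×map room (57 m²) lifts the total to 1477 at 82 m².
No other feasible combination exceeds 1477.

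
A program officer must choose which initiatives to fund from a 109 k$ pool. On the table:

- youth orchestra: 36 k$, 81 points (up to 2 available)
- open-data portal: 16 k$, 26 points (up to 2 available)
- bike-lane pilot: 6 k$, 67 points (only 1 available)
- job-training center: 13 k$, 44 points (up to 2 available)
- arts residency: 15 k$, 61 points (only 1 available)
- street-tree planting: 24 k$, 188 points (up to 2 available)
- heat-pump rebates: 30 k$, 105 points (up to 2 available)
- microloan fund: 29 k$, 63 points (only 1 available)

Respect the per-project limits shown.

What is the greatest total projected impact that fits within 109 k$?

609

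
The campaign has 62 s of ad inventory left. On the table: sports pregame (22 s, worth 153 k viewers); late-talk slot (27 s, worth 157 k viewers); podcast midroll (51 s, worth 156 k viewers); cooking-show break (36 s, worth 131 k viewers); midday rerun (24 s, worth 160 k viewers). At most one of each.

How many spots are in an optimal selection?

The maximum expected reach within 62 s is 317.
late-talk slot + midday rerun hits 317 at 51 s.
All optima have 2 spots.

2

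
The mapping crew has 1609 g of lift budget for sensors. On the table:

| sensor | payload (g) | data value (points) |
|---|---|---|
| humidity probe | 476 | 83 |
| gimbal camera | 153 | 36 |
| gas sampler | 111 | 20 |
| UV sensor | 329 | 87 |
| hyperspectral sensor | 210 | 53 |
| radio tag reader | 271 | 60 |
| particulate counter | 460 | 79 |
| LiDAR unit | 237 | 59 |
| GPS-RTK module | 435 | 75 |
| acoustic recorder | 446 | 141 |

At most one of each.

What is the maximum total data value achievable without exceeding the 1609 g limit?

Filling by ratio: gimbal camera + gas sampler + UV sensor + hyperspectral sensor + LiDAR unit + acoustic recorder for 396, with 123 g left unused.
Replace gimbal camera with radio tag reader: the trade gains 24 net, giving 420 at 1604 g.

420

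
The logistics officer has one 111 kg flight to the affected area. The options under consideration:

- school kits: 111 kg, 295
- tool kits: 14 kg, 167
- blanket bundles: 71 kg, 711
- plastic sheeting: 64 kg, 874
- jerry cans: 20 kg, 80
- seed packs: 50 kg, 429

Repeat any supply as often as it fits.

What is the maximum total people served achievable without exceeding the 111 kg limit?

By people served per kg: plastic sheeting 13.66, tool kits 11.93, blanket bundles 10.01 lead.
The ratio ordering already packs tightly: 3×tool kits + plastic sheeting, 106 kg, 1375.
The spare 5 kg is too small for any remaining supply, and no exchange beats 1375.

1375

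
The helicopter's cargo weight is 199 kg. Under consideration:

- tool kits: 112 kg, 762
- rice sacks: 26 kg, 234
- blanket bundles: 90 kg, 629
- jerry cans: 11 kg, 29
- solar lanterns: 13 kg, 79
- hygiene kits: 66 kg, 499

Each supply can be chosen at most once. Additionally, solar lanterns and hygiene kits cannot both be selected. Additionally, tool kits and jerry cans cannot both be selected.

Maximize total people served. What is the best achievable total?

By people served per kg: rice sacks 9.00, hygiene kits 7.56, blanket bundles 6.99, tool kits 6.80 lead.
Best packing: rice sacks + blanket bundles + jerry cans + hygiene kits — 193 kg, 1391 total.
Every other selection either busts 199 kg or breaks a pairing rule or fails to beat 1391.

1391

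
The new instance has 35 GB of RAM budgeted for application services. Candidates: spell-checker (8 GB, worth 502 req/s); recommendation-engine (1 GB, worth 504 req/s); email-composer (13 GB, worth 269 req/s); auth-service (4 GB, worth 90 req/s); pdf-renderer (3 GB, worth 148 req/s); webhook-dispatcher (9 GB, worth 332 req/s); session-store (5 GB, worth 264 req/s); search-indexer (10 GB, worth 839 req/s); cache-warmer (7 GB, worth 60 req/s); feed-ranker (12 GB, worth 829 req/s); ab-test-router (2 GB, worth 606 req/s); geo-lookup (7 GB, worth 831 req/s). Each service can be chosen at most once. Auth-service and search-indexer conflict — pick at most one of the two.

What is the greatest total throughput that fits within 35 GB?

Recommendation-engine + pdf-renderer + search-indexer + feed-ranker + ab-test-router + geo-lookup uses 35 of the 35 GB and totals 3757.

3757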